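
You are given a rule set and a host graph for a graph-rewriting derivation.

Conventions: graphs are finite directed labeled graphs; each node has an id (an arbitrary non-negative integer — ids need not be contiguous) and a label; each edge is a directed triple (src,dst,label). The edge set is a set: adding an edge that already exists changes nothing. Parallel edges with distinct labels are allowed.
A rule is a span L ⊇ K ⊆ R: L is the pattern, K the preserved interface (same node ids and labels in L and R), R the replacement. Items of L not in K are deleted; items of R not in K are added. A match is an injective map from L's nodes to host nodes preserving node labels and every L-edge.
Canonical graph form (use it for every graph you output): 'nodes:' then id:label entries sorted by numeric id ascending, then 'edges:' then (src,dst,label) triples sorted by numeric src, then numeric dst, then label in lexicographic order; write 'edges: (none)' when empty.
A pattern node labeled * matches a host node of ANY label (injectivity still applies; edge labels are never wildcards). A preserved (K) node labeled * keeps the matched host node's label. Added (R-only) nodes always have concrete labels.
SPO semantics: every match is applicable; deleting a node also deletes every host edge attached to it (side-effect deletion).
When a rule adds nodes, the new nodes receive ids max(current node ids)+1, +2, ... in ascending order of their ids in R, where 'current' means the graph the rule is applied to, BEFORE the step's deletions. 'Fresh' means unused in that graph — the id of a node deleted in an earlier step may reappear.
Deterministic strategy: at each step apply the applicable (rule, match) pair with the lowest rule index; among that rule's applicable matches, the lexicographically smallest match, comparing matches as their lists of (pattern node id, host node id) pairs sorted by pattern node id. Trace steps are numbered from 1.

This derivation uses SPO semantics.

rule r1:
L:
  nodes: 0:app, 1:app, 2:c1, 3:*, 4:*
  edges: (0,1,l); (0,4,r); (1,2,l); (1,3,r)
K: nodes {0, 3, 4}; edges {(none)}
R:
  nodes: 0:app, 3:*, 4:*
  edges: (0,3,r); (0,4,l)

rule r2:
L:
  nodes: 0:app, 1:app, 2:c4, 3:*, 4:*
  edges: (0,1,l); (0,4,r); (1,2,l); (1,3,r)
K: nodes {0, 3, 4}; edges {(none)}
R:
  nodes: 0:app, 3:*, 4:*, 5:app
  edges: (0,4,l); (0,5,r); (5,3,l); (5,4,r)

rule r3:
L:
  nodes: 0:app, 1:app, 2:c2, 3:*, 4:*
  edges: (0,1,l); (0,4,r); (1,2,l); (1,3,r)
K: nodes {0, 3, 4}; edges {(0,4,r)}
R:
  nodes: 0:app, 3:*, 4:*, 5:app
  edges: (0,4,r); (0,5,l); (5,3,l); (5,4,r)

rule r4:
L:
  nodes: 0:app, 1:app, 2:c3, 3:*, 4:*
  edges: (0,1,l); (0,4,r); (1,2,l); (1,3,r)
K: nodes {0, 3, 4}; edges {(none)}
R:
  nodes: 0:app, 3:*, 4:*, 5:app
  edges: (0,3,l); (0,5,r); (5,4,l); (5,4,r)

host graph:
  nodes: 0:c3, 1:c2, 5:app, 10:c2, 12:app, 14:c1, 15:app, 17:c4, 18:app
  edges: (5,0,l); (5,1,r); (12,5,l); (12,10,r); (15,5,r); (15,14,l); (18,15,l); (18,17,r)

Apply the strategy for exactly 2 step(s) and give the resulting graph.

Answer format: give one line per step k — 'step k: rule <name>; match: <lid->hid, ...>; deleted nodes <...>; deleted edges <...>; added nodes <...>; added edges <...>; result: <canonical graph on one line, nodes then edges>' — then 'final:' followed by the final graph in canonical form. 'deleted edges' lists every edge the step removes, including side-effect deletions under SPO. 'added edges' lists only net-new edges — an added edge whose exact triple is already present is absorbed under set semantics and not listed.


step 1: rule r1; match: 0->18, 1->15, 2->14, 3->5, 4->17; deleted nodes 14, 15; deleted edges (15,5,r); (15,14,l); (18,15,l); (18,17,r); added nodes (none); added edges (18,5,r); (18,17,l); result: nodes: 0:c3, 1:c2, 5:app, 10:c2, 12:app, 17:c4, 18:app edges: (5,0,l); (5,1,r); (12,5,l); (12,10,r); (18,5,r); (18,17,l)
step 2: rule r4; match: 0->12, 1->5, 2->0, 3->1, 4->10; deleted nodes 0, 5; deleted edges (5,0,l); (5,1,r); (12,5,l); (12,10,r); (18,5,r); added nodes 19; added edges (12,1,l); (12,19,r); (19,10,l); (19,10,r); result: nodes: 1:c2, 10:c2, 12:app, 17:c4, 18:app, 19:app edges: (12,1,l); (12,19,r); (18,17,l); (19,10,l); (19,10,r)
final:
nodes: 1:c2, 10:c2, 12:app, 17:c4, 18:app, 19:app
edges: (12,1,l); (12,19,r); (18,17,l); (19,10,l); (19,10,r)


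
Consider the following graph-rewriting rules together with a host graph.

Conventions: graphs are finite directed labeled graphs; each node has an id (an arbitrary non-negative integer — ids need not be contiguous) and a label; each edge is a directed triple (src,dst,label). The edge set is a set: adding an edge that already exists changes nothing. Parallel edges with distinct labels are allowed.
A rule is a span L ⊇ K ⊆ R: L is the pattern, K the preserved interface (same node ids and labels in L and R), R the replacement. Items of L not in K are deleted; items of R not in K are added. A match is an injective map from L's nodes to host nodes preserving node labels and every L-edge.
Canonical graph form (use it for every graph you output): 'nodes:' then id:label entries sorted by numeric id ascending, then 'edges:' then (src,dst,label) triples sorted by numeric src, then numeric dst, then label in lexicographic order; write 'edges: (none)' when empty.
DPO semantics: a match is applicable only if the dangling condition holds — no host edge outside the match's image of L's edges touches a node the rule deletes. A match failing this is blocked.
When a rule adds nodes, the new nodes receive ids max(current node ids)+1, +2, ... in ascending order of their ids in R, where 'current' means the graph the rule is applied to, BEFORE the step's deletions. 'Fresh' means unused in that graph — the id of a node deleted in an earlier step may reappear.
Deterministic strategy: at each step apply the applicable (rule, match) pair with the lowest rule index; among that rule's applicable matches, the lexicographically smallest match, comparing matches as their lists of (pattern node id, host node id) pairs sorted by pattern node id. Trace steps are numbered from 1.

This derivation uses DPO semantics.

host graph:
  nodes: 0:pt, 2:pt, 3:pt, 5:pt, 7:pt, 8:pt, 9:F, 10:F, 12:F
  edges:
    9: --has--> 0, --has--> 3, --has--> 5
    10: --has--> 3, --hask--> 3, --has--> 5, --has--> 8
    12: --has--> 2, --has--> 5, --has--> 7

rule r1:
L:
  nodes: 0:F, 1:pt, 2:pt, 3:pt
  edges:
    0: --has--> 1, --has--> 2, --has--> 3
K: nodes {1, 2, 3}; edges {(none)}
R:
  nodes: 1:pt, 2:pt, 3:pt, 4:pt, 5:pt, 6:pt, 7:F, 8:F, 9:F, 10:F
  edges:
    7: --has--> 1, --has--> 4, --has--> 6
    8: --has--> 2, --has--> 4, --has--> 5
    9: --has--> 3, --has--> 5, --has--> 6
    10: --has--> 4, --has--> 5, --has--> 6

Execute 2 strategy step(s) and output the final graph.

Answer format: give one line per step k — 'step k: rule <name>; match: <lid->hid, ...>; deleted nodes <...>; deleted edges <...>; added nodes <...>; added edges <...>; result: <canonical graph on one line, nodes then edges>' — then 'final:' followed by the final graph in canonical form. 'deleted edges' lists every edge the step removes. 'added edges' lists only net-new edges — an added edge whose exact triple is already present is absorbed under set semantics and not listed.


step 1: rule r1; match: 0->9, 1->0, 2->3, 3->5; deleted nodes 9; deleted edges (9,0,has); (9,3,has); (9,5,has); added nodes 13, 14, 15, 16, 17, 18, 19; added edges (16,0,has); (16,13,has); (16,15,has); (17,3,has); (17,13,has); (17,14,has); (18,5,has); (18,14,has); (18,15,has); (19,13,has); (19,14,has); (19,15,has); result: nodes: 0:pt, 2:pt, 3:pt, 5:pt, 7:pt, 8:pt, 10:F, 12:F, 13:pt, 14:pt, 15:pt, 16:F, 17:F, 18:F, 19:F edges: (10,3,has); (10,3,hask); (10,5,has); (10,8,has); (12,2,has); (12,5,has); (12,7,has); (16,0,has); (16,13,has); (16,15,has); (17,3,has); (17,13,has); (17,14,has); (18,5,has); (18,14,has); (18,15,has); (19,13,has); (19,14,has); (19,15,has)
step 2: rule r1; match: 0->12, 1->2, 2->5, 3->7; deleted nodes 12; deleted edges (12,2,has); (12,5,has); (12,7,has); added nodes 20, 21, 22, 23, 24, 25, 26; added edges (23,2,has); (23,20,has); (23,22,has); (24,5,has); (24,20,has); (24,21,has); (25,7,has); (25,21,has); (25,22,has); (26,20,has); (26,21,has); (26,22,has); result: nodes: 0:pt, 2:pt, 3:pt, 5:pt, 7:pt, 8:pt, 10:F, 13:pt, 14:pt, 15:pt, 16:F, 17:F, 18:F, 19:F, 20:pt, 21:pt, 22:pt, 23:F, 24:F, 25:F, 26:F edges: (10,3,has); (10,3,hask); (10,5,has); (10,8,has); (16,0,has); (16,13,has); (16,15,has); (17,3,has); (17,13,has); (17,14,has); (18,5,has); (18,14,has); (18,15,has); (19,13,has); (19,14,has); (19,15,has); (23,2,has); (23,20,has); (23,22,has); (24,5,has); (24,20,has); (24,21,has); (25,7,has); (25,21,has); (25,22,has); (26,20,has); (26,21,has); (26,22,has)
final:
nodes: 0:pt, 2:pt, 3:pt, 5:pt, 7:pt, 8:pt, 10:F, 13:pt, 14:pt, 15:pt, 16:F, 17:F, 18:F, 19:F, 20:pt, 21:pt, 22:pt, 23:F, 24:F, 25:F, 26:F
edges: (10,3,has); (10,3,hask); (10,5,has); (10,8,has); (16,0,has); (16,13,has); (16,15,has); (17,3,has); (17,13,has); (17,14,has); (18,5,has); (18,14,has); (18,15,has); (19,13,has); (19,14,has); (19,15,has); (23,2,has); (23,20,has); (23,22,has); (24,5,has); (24,20,has); (24,21,has); (25,7,has); (25,21,has); (25,22,has); (26,20,has); (26,21,has); (26,22,has)


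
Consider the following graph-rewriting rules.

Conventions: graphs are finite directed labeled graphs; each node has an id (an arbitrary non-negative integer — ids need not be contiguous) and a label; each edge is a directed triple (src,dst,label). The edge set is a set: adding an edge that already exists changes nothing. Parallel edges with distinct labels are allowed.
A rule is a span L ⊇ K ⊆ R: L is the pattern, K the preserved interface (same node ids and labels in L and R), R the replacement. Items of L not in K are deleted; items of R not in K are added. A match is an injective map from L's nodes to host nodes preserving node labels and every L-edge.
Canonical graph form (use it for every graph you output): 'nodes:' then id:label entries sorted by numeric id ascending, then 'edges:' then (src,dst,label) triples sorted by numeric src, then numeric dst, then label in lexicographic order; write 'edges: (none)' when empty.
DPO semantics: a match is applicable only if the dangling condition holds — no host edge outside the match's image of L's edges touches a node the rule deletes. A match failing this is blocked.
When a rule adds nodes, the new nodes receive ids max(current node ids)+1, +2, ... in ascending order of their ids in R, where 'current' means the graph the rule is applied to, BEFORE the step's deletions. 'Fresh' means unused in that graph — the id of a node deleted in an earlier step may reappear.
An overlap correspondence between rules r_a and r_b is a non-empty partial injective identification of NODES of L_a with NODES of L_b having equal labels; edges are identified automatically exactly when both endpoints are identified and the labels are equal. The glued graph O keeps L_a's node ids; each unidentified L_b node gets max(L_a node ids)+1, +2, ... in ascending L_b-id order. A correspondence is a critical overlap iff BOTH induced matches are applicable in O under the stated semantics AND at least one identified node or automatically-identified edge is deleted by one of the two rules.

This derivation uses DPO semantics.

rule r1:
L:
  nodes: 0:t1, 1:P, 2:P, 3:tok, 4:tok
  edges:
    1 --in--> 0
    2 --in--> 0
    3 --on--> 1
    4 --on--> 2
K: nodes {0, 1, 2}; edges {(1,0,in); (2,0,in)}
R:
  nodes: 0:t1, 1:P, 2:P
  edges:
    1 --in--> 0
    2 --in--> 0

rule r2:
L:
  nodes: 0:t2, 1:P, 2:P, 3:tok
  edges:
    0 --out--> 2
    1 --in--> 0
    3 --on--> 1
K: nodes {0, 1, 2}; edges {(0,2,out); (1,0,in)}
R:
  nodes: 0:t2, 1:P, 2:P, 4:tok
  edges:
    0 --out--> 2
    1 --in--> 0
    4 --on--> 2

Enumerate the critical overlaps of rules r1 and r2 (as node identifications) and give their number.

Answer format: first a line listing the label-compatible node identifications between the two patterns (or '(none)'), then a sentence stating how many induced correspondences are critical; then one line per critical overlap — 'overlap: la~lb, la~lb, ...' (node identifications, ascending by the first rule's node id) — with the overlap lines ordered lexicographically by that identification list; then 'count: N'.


label-compatible node identifications between L(r1) and L(r2): 1~1, 1~2, 2~1, 2~2, 3~3, 4~3
4 of the induced correspondences are critical overlaps of r1 and r2.
overlap: 1~1, 2~2, 3~3
overlap: 1~1, 3~3
overlap: 1~2, 2~1, 4~3
overlap: 2~1, 4~3
count: 4


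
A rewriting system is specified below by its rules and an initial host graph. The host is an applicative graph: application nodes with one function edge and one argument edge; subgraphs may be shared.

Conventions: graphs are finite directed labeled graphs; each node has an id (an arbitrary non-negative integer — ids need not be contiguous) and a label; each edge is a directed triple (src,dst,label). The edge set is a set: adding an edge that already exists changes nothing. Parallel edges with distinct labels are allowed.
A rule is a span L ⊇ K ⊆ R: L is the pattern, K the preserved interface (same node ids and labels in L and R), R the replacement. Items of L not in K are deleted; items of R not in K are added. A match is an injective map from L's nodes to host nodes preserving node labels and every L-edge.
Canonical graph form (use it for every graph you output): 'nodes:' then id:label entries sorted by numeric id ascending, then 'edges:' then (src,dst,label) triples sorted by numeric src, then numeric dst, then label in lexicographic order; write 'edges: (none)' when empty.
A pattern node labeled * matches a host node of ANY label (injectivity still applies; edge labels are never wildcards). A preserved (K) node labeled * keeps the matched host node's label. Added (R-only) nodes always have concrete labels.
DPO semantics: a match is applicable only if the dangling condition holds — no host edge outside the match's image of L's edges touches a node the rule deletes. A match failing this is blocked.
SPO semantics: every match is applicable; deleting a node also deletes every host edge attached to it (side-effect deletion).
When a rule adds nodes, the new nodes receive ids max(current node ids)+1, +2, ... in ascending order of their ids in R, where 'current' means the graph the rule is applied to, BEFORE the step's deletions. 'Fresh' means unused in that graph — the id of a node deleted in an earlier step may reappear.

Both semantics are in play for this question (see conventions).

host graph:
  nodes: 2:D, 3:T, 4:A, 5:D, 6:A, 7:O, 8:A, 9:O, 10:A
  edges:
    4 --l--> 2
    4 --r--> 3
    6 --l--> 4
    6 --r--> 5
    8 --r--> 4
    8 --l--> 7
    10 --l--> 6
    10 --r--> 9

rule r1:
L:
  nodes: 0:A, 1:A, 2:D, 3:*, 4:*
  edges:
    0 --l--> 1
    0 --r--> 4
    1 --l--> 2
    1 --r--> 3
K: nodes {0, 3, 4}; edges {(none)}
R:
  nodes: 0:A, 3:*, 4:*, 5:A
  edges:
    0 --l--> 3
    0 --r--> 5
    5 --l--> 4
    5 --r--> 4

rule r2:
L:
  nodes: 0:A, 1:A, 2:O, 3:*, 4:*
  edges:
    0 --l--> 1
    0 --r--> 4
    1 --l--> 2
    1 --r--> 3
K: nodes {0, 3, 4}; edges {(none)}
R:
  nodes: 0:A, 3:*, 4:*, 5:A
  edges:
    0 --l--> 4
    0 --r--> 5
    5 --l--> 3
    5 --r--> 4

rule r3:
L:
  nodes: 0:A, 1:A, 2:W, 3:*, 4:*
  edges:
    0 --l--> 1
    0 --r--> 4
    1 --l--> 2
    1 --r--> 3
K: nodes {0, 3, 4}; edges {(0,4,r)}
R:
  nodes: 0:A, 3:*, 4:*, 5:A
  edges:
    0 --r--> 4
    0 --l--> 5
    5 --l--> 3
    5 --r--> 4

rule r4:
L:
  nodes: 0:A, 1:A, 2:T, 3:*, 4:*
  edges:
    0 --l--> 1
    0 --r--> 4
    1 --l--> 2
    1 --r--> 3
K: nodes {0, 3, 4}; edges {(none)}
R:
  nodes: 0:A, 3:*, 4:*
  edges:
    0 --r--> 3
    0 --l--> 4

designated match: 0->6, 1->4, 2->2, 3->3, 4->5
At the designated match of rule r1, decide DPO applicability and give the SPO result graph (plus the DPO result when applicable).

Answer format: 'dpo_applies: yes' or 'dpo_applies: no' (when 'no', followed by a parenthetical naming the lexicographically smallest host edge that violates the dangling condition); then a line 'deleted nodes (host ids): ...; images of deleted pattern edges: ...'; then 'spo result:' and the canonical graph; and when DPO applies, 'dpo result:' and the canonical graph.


dpo_applies: no
(the rule deletes node 4, which keeps host edge (8,4,r) outside the match image — the dangling condition fails, DPO blocks; SPO proceeds and side-deletes such edges)
deleted nodes (host ids): 2, 4; images of deleted pattern edges: (4,2,l); (4,3,r); (6,4,l); (6,5,r)
spo result:
nodes: 3:T, 5:D, 6:A, 7:O, 8:A, 9:O, 10:A, 11:A
edges: (6,3,l); (6,11,r); (8,7,l); (10,6,l); (10,9,r); (11,5,l); (11,5,r)


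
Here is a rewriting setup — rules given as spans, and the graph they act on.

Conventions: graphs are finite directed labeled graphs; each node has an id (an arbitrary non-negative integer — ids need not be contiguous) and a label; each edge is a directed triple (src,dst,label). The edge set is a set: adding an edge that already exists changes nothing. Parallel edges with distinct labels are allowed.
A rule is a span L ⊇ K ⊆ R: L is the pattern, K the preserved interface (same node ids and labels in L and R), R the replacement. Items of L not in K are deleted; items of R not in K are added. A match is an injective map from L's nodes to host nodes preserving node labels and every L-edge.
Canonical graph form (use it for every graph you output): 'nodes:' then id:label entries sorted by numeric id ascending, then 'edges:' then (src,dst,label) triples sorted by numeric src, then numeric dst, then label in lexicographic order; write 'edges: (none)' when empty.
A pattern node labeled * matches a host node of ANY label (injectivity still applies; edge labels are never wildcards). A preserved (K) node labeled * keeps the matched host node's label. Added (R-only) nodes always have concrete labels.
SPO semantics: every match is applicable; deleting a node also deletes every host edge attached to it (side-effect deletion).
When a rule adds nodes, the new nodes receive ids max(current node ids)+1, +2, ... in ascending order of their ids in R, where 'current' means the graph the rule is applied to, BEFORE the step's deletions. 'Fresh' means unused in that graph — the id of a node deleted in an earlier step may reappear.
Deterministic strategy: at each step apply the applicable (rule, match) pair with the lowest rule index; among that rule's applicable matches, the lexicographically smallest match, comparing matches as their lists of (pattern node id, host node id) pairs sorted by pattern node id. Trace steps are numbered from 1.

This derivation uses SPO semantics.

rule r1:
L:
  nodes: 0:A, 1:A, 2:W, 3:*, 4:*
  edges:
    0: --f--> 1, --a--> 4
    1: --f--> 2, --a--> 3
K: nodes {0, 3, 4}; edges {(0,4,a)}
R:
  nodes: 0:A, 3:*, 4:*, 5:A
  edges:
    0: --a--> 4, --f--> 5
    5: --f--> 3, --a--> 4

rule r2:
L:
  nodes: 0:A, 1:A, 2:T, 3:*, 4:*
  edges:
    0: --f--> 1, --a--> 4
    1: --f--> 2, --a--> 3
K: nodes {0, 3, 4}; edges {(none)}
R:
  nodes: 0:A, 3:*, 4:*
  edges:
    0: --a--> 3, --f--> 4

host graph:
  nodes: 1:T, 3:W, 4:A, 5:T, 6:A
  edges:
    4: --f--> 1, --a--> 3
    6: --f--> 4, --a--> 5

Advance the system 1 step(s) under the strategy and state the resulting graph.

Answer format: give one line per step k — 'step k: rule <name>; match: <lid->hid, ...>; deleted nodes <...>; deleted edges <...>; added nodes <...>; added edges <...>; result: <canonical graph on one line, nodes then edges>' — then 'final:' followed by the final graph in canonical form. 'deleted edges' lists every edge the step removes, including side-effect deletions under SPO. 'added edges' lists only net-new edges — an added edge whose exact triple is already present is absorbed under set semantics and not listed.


step 1: rule r2; match: 0->6, 1->4, 2->1, 3->3, 4->5; deleted nodes 1, 4; deleted edges (4,1,f); (4,3,a); (6,4,f); (6,5,a); added nodes (none); added edges (6,3,a); (6,5,f); result: nodes: 3:W, 5:T, 6:A edges: (6,3,a); (6,5,f)
final:
nodes: 3:W, 5:T, 6:A
edges: (6,3,a); (6,5,f)


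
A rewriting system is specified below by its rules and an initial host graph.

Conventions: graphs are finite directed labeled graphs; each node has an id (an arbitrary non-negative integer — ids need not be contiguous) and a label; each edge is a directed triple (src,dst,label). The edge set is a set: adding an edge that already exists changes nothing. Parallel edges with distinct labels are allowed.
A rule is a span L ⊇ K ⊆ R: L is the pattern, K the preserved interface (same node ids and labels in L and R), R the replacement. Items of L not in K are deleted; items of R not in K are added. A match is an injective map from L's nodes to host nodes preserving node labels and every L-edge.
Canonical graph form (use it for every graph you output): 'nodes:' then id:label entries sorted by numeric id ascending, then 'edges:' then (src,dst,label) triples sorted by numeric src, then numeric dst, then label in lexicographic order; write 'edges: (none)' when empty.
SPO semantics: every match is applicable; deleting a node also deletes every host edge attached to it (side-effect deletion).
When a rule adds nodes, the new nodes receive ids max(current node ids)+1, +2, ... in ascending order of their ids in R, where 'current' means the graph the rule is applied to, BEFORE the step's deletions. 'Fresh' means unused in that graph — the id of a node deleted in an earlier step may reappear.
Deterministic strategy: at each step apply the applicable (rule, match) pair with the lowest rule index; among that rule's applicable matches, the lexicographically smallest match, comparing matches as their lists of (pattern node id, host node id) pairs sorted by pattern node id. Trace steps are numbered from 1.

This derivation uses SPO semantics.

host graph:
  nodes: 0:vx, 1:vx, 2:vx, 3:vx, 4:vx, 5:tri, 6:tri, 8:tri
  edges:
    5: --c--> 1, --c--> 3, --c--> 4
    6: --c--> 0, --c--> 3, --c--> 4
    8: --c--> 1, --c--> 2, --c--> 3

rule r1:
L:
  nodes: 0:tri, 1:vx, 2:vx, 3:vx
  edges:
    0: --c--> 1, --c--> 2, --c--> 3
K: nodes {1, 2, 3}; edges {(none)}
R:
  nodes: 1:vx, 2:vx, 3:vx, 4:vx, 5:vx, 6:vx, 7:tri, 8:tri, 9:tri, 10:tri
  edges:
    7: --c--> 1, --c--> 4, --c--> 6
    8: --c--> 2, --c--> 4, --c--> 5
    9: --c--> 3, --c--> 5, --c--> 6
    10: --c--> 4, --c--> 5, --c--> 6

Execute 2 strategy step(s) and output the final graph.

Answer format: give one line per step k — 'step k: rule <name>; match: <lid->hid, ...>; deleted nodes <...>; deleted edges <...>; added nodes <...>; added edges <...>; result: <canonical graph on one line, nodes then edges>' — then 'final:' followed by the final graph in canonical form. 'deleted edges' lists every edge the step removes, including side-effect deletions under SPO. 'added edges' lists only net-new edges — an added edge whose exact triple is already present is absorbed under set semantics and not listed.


step 1: rule r1; match: 0->5, 1->1, 2->3, 3->4; deleted nodes 5; deleted edges (5,1,c); (5,3,c); (5,4,c); added nodes 9, 10, 11, 12, 13, 14, 15; added edges (12,1,c); (12,9,c); (12,11,c); (13,3,c); (13,9,c); (13,10,c); (14,4,c); (14,10,c); (14,11,c); (15,9,c); (15,10,c); (15,11,c); result: nodes: 0:vx, 1:vx, 2:vx, 3:vx, 4:vx, 6:tri, 8:tri, 9:vx, 10:vx, 11:vx, 12:tri, 13:tri, 14:tri, 15:tri edges: (6,0,c); (6,3,c); (6,4,c); (8,1,c); (8,2,c); (8,3,c); (12,1,c); (12,9,c); (12,11,c); (13,3,c); (13,9,c); (13,10,c); (14,4,c); (14,10,c); (14,11,c); (15,9,c); (15,10,c); (15,11,c)
step 2: rule r1; match: 0->6, 1->0, 2->3, 3->4; deleted nodes 6; deleted edges (6,0,c); (6,3,c); (6,4,c); added nodes 16, 17, 18, 19, 20, 21, 22; added edges (19,0,c); (19,16,c); (19,18,c); (20,3,c); (20,16,c); (20,17,c); (21,4,c); (21,17,c); (21,18,c); (22,16,c); (22,17,c); (22,18,c); result: nodes: 0:vx, 1:vx, 2:vx, 3:vx, 4:vx, 8:tri, 9:vx, 10:vx, 11:vx, 12:tri, 13:tri, 14:tri, 15:tri, 16:vx, 17:vx, 18:vx, 19:tri, 20:tri, 21:tri, 22:tri edges: (8,1,c); (8,2,c); (8,3,c); (12,1,c); (12,9,c); (12,11,c); (13,3,c); (13,9,c); (13,10,c); (14,4,c); (14,10,c); (14,11,c); (15,9,c); (15,10,c); (15,11,c); (19,0,c); (19,16,c); (19,18,c); (20,3,c); (20,16,c); (20,17,c); (21,4,c); (21,17,c); (21,18,c); (22,16,c); (22,17,c); (22,18,c)
final:
nodes: 0:vx, 1:vx, 2:vx, 3:vx, 4:vx, 8:tri, 9:vx, 10:vx, 11:vx, 12:tri, 13:tri, 14:tri, 15:tri, 16:vx, 17:vx, 18:vx, 19:tri, 20:tri, 21:tri, 22:tri
edges: (8,1,c); (8,2,c); (8,3,c); (12,1,c); (12,9,c); (12,11,c); (13,3,c); (13,9,c); (13,10,c); (14,4,c); (14,10,c); (14,11,c); (15,9,c); (15,10,c); (15,11,c); (19,0,c); (19,16,c); (19,18,c); (20,3,c); (20,16,c); (20,17,c); (21,4,c); (21,17,c); (21,18,c); (22,16,c); (22,17,c); (22,18,c)


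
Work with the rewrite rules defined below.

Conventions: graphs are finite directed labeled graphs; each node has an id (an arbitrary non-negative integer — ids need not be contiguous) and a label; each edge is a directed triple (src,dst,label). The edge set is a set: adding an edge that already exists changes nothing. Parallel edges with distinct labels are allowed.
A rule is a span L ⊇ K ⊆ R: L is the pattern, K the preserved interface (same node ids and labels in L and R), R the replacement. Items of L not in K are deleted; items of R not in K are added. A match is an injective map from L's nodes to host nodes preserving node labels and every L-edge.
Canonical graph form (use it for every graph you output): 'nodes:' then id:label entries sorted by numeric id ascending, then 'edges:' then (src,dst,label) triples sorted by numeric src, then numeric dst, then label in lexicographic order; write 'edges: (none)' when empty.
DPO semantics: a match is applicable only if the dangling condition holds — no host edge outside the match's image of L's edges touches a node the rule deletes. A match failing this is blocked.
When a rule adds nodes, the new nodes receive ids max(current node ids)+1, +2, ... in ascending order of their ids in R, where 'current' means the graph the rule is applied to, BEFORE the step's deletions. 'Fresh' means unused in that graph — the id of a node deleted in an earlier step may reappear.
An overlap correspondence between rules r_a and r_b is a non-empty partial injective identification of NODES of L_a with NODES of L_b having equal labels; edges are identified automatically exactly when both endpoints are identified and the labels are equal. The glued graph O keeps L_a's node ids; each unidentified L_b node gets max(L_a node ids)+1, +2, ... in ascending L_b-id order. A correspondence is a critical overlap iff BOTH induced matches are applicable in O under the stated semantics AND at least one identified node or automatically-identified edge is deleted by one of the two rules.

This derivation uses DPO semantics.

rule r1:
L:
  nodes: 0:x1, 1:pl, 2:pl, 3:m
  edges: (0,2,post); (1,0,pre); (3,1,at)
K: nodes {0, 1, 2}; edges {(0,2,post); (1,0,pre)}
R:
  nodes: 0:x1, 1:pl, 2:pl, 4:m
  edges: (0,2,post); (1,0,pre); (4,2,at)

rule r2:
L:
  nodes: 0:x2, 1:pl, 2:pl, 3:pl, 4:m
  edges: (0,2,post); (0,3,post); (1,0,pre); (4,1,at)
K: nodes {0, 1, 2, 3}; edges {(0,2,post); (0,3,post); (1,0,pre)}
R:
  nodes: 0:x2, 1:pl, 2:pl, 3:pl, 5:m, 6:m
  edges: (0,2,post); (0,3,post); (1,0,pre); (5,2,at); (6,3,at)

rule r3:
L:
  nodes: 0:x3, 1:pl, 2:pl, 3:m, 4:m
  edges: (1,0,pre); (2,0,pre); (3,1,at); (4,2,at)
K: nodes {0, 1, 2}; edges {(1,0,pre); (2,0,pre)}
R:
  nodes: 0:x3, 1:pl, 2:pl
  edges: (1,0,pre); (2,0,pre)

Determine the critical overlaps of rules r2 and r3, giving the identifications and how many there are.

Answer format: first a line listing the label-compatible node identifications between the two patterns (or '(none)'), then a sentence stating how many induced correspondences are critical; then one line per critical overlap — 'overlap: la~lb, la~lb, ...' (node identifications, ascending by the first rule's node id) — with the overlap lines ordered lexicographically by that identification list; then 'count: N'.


label-compatible node identifications between L(r2) and L(r3): 1~1, 1~2, 2~1, 2~2, 3~1, 3~2, 4~3, 4~4
6 of the induced correspondences are critical overlaps of r2 and r3.
overlap: 1~1, 2~2, 4~3
overlap: 1~1, 3~2, 4~3
overlap: 1~1, 4~3
overlap: 1~2, 2~1, 4~4
overlap: 1~2, 3~1, 4~4
overlap: 1~2, 4~4
count: 6


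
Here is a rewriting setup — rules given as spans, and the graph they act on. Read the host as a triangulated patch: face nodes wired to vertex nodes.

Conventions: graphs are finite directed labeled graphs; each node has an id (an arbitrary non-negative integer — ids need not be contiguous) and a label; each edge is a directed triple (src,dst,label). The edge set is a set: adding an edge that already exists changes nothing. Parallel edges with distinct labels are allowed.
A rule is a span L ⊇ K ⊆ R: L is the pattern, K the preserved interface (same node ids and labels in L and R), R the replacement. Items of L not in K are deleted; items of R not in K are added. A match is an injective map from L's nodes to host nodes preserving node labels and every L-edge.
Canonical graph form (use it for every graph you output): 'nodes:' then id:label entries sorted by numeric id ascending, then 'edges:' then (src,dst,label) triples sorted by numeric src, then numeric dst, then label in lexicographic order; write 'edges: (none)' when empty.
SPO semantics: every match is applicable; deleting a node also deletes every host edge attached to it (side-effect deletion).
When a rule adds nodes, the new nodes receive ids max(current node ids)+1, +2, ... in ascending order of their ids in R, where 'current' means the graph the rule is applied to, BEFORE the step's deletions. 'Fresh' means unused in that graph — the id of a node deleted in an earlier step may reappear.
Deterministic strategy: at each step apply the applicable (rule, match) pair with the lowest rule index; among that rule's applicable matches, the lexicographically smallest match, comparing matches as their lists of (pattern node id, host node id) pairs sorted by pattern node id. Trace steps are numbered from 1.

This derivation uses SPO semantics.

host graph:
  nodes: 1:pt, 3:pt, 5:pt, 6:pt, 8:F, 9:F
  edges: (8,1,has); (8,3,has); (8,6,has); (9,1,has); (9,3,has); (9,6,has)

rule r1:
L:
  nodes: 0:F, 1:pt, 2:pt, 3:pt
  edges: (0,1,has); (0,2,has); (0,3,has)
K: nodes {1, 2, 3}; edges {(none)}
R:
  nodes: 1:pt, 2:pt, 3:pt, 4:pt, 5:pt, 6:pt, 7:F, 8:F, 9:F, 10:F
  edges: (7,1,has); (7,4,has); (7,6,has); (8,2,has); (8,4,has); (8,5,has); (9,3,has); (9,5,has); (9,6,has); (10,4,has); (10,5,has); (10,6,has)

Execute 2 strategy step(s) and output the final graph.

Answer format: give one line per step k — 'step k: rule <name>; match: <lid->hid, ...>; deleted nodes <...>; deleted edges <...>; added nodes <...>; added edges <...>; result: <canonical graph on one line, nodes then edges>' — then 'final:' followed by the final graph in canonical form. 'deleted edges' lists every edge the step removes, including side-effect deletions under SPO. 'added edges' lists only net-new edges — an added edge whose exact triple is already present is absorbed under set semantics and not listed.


step 1: rule r1; match: 0->8, 1->1, 2->3, 3->6; deleted nodes 8; deleted edges (8,1,has); (8,3,has); (8,6,has); added nodes 10, 11, 12, 13, 14, 15, 16; added edges (13,1,has); (13,10,has); (13,12,has); (14,3,has); (14,10,has); (14,11,has); (15,6,has); (15,11,has); (15,12,has); (16,10,has); (16,11,has); (16,12,has); result: nodes: 1:pt, 3:pt, 5:pt, 6:pt, 9:F, 10:pt, 11:pt, 12:pt, 13:F, 14:F, 15:F, 16:F edges: (9,1,has); (9,3,has); (9,6,has); (13,1,has); (13,10,has); (13,12,has); (14,3,has); (14,10,has); (14,11,has); (15,6,has); (15,11,has); (15,12,has); (16,10,has); (16,11,has); (16,12,has)
step 2: rule r1; match: 0->9, 1->1, 2->3, 3->6; deleted nodes 9; deleted edges (9,1,has); (9,3,has); (9,6,has); added nodes 17, 18, 19, 20, 21, 22, 23; added edges (20,1,has); (20,17,has); (20,19,has); (21,3,has); (21,17,has); (21,18,has); (22,6,has); (22,18,has); (22,19,has); (23,17,has); (23,18,has); (23,19,has); result: nodes: 1:pt, 3:pt, 5:pt, 6:pt, 10:pt, 11:pt, 12:pt, 13:F, 14:F, 15:F, 16:F, 17:pt, 18:pt, 19:pt, 20:F, 21:F, 22:F, 23:F edges: (13,1,has); (13,10,has); (13,12,has); (14,3,has); (14,10,has); (14,11,has); (15,6,has); (15,11,has); (15,12,has); (16,10,has); (16,11,has); (16,12,has); (20,1,has); (20,17,has); (20,19,has); (21,3,has); (21,17,has); (21,18,has); (22,6,has); (22,18,has); (22,19,has); (23,17,has); (23,18,has); (23,19,has)
final:
nodes: 1:pt, 3:pt, 5:pt, 6:pt, 10:pt, 11:pt, 12:pt, 13:F, 14:F, 15:F, 16:F, 17:pt, 18:pt, 19:pt, 20:F, 21:F, 22:F, 23:F
edges: (13,1,has); (13,10,has); (13,12,has); (14,3,has); (14,10,has); (14,11,has); (15,6,has); (15,11,has); (15,12,has); (16,10,has); (16,11,has); (16,12,has); (20,1,has); (20,17,has); (20,19,has); (21,3,has); (21,17,has); (21,18,has); (22,6,has); (22,18,has); (22,19,has); (23,17,has); (23,18,has); (23,19,has)


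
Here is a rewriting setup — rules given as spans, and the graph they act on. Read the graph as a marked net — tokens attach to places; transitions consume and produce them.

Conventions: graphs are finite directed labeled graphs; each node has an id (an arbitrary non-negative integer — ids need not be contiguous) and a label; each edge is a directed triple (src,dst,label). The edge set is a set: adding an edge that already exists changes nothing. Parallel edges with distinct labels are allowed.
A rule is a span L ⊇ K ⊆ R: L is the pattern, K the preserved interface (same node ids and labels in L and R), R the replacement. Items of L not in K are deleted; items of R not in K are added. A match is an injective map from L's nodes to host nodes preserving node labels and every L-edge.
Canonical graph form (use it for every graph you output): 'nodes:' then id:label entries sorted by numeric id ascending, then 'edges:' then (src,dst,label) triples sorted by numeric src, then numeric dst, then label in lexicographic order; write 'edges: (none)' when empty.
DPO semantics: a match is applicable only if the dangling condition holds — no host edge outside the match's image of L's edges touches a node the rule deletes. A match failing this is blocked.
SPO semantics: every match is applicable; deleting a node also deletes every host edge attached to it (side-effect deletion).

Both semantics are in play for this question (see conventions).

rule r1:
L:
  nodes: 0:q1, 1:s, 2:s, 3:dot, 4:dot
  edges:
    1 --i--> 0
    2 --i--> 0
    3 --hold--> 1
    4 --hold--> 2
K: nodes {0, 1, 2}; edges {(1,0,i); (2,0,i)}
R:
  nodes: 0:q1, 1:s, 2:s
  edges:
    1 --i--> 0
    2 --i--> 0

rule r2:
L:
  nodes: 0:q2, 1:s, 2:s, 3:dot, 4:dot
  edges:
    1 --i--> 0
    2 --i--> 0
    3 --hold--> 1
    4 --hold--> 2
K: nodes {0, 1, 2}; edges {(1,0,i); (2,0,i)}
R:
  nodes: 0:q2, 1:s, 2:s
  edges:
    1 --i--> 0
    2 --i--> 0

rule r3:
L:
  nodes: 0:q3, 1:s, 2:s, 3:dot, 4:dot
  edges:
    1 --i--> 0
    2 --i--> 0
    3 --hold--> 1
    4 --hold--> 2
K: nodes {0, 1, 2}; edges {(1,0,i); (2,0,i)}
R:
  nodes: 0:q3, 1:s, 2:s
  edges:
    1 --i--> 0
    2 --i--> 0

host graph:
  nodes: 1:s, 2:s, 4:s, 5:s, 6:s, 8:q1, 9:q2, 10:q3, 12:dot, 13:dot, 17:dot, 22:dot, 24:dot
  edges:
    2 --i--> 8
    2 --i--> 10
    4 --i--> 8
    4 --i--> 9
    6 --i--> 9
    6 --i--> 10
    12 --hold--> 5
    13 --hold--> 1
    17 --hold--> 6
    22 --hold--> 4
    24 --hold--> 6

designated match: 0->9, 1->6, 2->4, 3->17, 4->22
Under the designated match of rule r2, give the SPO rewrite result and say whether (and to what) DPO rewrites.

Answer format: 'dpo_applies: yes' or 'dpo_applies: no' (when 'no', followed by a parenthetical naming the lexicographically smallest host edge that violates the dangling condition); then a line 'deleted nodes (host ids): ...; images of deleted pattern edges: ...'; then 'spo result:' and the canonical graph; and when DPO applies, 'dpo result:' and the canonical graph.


dpo_applies: yes
deleted nodes (host ids): 17, 22; images of deleted pattern edges: (17,6,hold); (22,4,hold)
spo result:
nodes: 1:s, 2:s, 4:s, 5:s, 6:s, 8:q1, 9:q2, 10:q3, 12:dot, 13:dot, 24:dot
edges: (2,8,i); (2,10,i); (4,8,i); (4,9,i); (6,9,i); (6,10,i); (12,5,hold); (13,1,hold); (24,6,hold)
dpo result:
nodes: 1:s, 2:s, 4:s, 5:s, 6:s, 8:q1, 9:q2, 10:q3, 12:dot, 13:dot, 24:dot
edges: (2,8,i); (2,10,i); (4,8,i); (4,9,i); (6,9,i); (6,10,i); (12,5,hold); (13,1,hold); (24,6,hold)


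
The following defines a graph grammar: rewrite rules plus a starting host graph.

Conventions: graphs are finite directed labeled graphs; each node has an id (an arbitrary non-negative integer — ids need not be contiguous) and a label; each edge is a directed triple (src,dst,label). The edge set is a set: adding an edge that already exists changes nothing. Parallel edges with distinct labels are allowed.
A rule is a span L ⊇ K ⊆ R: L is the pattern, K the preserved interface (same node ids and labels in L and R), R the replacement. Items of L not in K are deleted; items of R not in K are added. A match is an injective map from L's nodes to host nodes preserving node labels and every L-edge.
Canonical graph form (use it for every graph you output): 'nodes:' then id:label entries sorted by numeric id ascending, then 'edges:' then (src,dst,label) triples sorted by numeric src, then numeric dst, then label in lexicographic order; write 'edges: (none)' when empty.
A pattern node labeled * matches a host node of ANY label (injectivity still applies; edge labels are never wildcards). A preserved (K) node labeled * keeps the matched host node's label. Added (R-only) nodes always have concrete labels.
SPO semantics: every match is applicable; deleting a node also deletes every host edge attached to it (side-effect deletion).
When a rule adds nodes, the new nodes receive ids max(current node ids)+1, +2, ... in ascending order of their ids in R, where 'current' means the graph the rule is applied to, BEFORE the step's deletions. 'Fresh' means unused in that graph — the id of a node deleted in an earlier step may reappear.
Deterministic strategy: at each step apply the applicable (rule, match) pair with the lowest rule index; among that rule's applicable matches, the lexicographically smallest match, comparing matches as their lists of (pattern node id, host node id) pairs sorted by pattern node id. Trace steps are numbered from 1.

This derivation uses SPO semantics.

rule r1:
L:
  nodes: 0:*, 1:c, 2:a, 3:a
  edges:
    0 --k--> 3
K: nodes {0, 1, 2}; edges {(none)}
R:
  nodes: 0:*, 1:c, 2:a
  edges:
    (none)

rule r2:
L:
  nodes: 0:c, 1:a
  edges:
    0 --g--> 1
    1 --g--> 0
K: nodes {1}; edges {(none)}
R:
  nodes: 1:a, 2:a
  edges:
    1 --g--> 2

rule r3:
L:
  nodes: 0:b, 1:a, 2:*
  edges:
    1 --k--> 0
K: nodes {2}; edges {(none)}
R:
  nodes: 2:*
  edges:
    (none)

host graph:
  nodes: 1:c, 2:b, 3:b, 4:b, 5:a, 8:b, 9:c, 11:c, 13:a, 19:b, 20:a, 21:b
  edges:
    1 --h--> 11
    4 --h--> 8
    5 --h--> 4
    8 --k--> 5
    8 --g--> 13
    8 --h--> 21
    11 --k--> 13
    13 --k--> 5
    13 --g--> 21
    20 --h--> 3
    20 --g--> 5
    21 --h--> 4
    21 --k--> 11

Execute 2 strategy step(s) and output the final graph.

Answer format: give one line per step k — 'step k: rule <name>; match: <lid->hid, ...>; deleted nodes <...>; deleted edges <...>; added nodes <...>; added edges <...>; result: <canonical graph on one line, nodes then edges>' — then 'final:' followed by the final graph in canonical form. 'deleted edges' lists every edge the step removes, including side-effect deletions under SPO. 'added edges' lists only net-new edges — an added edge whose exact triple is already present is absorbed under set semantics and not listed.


step 1: rule r1; match: 0->8, 1->1, 2->13, 3->5; deleted nodes 5; deleted edges (5,4,h); (8,5,k); (13,5,k); (20,5,g); added nodes (none); added edges (none); result: nodes: 1:c, 2:b, 3:b, 4:b, 8:b, 9:c, 11:c, 13:a, 19:b, 20:a, 21:b edges: (1,11,h); (4,8,h); (8,13,g); (8,21,h); (11,13,k); (13,21,g); (20,3,h); (21,4,h); (21,11,k)
step 2: rule r1; match: 0->11, 1->1, 2->20, 3->13; deleted nodes 13; deleted edges (8,13,g); (11,13,k); (13,21,g); added nodes (none); added edges (none); result: nodes: 1:c, 2:b, 3:b, 4:b, 8:b, 9:c, 11:c, 19:b, 20:a, 21:b edges: (1,11,h); (4,8,h); (8,21,h); (20,3,h); (21,4,h); (21,11,k)
final:
nodes: 1:c, 2:b, 3:b, 4:b, 8:b, 9:c, 11:c, 19:b, 20:a, 21:b
edges: (1,11,h); (4,8,h); (8,21,h); (20,3,h); (21,4,h); (21,11,k)


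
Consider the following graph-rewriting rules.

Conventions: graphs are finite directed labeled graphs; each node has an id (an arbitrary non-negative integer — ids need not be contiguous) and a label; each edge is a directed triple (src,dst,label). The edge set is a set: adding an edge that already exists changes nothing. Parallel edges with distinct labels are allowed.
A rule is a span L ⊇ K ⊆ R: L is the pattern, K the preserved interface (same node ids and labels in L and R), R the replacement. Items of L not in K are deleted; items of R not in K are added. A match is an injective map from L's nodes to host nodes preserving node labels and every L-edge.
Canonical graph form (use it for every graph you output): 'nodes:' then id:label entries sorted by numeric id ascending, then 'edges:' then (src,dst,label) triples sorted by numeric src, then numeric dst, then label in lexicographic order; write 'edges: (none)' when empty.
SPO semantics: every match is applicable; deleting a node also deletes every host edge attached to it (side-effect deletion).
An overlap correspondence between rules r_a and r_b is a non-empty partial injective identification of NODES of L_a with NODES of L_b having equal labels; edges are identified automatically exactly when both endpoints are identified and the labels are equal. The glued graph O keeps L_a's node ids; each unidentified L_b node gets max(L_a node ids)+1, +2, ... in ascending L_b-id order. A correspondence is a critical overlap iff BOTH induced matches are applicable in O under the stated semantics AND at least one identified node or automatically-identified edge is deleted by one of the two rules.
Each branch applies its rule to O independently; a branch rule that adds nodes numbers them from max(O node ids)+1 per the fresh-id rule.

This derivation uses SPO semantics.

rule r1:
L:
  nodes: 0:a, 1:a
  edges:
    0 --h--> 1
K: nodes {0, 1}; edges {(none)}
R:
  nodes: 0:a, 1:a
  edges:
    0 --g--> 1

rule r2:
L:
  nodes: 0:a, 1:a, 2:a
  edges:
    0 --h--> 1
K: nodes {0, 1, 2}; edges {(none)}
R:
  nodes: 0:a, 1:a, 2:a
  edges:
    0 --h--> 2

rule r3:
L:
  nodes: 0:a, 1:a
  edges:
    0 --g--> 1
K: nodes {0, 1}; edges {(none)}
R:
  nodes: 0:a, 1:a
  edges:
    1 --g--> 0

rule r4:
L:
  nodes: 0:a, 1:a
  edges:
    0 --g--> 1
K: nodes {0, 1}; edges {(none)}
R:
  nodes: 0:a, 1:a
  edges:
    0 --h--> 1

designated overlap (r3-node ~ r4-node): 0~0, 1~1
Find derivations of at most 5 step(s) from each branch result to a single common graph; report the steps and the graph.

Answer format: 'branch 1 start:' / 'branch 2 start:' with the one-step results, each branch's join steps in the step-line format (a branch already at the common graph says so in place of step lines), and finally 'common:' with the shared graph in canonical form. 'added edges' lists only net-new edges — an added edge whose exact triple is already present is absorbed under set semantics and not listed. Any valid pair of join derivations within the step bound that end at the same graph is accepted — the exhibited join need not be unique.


branch 1 start:
nodes: 0:a, 1:a
edges: (1,0,g)
branch 2 start:
nodes: 0:a, 1:a
edges: (0,1,h)
branch 1 step 1: rule r3; match: 0->1, 1->0; deleted nodes (none); deleted edges (1,0,g); added nodes (none); added edges (0,1,g); result: nodes: 0:a, 1:a edges: (0,1,g)
branch 2 step 1: rule r1; match: 0->0, 1->1; deleted nodes (none); deleted edges (0,1,h); added nodes (none); added edges (0,1,g); result: nodes: 0:a, 1:a edges: (0,1,g)
common:
nodes: 0:a, 1:a
edges: (0,1,g)
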